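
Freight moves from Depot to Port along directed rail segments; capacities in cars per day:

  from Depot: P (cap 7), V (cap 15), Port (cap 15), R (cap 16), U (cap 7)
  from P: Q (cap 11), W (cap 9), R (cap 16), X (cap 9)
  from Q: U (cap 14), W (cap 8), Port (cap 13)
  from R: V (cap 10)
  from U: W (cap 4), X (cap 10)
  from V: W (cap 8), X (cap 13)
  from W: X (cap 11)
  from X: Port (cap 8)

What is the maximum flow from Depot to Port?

Augment Depot→Port: bottleneck 15, flow now 15.
Augment Depot→P→Q→Port: bottleneck 7, flow now 22.
Augment Depot→U→X→Port: bottleneck 7, flow now 29.
Augment Depot→V→X→Port: bottleneck 1, flow now 30.
No augmenting path remains; maximum flow = 30.
In the residual graph, reachable from Depot: {Depot, R, U, V, W, X}.
Min-cut edges: Depot→P (7), Depot→Port (15), X→Port (8); capacity 7 + 15 + 8 = 30.
This cut is saturated, so no flow can exceed 30.

30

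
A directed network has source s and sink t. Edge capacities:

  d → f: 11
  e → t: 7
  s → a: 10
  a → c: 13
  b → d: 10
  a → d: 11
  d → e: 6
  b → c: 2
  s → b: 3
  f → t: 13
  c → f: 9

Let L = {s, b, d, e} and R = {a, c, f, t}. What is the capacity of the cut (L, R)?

Edges leaving {s, b, d, e}: s→a (10), b→c (2), d→f (11), e→t (7).
Cut capacity = 10 + 2 + 11 + 7 = 30.

30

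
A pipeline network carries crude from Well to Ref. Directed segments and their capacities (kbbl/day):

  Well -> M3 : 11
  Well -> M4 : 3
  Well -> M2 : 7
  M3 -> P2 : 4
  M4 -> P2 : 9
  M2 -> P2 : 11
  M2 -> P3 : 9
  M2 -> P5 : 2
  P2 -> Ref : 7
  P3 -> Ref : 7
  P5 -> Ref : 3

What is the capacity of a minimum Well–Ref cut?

Augment Well→M3→P2→Ref: bottleneck 4, flow now 4.
Augment Well→M4→P2→Ref: bottleneck 3, flow now 7.
Augment Well→M2→P3→Ref: bottleneck 7, flow now 14.
No augmenting path remains; maximum flow = 14.
By max-flow min-cut, the minimum cut capacity equals the max flow.
In the residual graph, reachable from Well: {Well, M3}.
Min-cut edges: Well→M4 (3), Well→M2 (7), M3→P2 (4); capacity 3 + 7 + 4 = 14.

14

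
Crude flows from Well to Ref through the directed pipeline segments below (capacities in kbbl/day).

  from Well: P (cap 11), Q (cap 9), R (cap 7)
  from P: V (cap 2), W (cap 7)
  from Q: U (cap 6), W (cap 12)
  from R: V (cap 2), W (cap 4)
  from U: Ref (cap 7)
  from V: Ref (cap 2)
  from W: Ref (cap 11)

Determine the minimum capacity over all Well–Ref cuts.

19

Augment Well→P→V→Ref: bottleneck 2, flow now 2.
Augment Well→P→W→Ref: bottleneck 7, flow now 9.
Augment Well→Q→U→Ref: bottleneck 6, flow now 15.
Augment Well→Q→W→Ref: bottleneck 3, flow now 18.
Augment Well→R→W→Ref: bottleneck 1, flow now 19.
No augmenting path remains; maximum flow = 19.
By max-flow min-cut, the minimum cut capacity equals the max flow.
In the residual graph, reachable from Well: {Well, P, Q, R, V, W}.
Min-cut edges: Q→U (6), V→Ref (2), W→Ref (11); capacity 6 + 2 + 11 = 19.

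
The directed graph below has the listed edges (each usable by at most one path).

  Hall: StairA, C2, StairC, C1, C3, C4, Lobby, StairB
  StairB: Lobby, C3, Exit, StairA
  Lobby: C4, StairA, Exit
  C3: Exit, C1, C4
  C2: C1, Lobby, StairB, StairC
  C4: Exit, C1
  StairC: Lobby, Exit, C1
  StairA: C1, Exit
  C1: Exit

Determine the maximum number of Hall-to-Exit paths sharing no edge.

7

Assign every edge capacity 1; by Menger, the answer equals the max flow.
Path Hall→StairB→Exit (+1); total 1.
Path Hall→StairC→Exit (+1); total 2.
Path Hall→C3→Exit (+1); total 3.
Path Hall→C1→Exit (+1); total 4.
Path Hall→Lobby→Exit (+1); total 5.
Path Hall→StairA→Exit (+1); total 6.
Path Hall→C4→Exit (+1); total 7.
No residual Hall→Exit path; max flow = 7.
Certifying cut of size 7: {C1→Exit, C3→Exit, C4→Exit, Lobby→Exit, StairA→Exit, StairB→Exit, StairC→Exit}.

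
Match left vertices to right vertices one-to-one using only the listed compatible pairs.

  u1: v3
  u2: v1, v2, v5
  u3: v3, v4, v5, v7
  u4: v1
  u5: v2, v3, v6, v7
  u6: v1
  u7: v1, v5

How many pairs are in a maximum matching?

6

Unit-capacity flow: source→left, listed edges, right→sink; max matching = max flow.
Augmenting path u1→v3 (+1); matched 1.
Augmenting path u2→v1 (+1); matched 2.
Augmenting path u3→v4 (+1); matched 3.
Augmenting path u5→v2 (+1); matched 4.
Augmenting path u7→v5 (+1); matched 5.
Augmenting path u4→v1→u2→v2→u5→v6 (+1); matched 6.
No augmenting path remains; maximum matching = 6.
König certificate: {u1, u2, u3, u5, u7, v1} is a vertex cover of size 6 (every listed pair touches it), so no matching can be larger.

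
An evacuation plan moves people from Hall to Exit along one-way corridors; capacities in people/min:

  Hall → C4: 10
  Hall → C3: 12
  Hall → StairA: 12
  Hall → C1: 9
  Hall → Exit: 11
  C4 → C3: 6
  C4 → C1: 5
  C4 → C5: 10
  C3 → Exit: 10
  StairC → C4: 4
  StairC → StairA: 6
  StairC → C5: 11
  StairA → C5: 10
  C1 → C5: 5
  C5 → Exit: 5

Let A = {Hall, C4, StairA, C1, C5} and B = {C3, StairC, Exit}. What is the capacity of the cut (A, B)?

Edges leaving {Hall, C4, StairA, C1, C5}: Hall→C3 (12), Hall→Exit (11), C4→C3 (6), C5→Exit (5).
Cut capacity = 12 + 11 + 6 + 5 = 34.

34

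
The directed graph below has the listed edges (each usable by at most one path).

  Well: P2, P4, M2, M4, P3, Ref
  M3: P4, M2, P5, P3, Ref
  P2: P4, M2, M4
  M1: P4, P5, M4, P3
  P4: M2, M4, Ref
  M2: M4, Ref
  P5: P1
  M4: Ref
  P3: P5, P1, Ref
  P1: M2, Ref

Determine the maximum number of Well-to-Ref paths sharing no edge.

5

Assign every edge capacity 1; by Menger, the answer equals the max flow.
Path Well→Ref (+1); total 1.
Path Well→P4→Ref (+1); total 2.
Path Well→M2→Ref (+1); total 3.
Path Well→M4→Ref (+1); total 4.
Path Well→P3→Ref (+1); total 5.
No residual Well→Ref path; max flow = 5.
Certifying cut of size 5: {M2→Ref, M4→Ref, P4→Ref, Well→P3, Well→Ref}.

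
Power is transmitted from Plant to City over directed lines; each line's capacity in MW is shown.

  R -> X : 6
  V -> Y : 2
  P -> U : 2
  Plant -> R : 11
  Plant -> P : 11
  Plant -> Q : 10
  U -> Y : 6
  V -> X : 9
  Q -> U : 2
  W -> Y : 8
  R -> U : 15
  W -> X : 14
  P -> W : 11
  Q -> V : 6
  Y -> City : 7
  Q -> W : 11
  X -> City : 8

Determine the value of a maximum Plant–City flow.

Augment Plant→R→X→City: bottleneck 6, flow now 6.
Augment Plant→P→U→Y→City: bottleneck 2, flow now 8.
Augment Plant→P→W→X→City: bottleneck 2, flow now 10.
Augment Plant→P→W→Y→City: bottleneck 5, flow now 15.
No augmenting path remains; maximum flow = 15.
In the residual graph, reachable from Plant: {Plant, P, Q, R, U, V, W, X, Y}.
Min-cut edges: X→City (8), Y→City (7); capacity 8 + 7 = 15.
This cut is saturated, so no flow can exceed 15.

15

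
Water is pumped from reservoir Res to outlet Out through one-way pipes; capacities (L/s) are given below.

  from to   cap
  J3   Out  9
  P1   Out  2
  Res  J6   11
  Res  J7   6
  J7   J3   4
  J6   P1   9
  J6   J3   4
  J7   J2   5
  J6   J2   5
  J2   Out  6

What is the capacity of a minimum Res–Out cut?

16

Augment Res→J7→J2→Out: bottleneck 5, flow now 5.
Augment Res→J7→J3→Out: bottleneck 1, flow now 6.
Augment Res→J6→J2→Out: bottleneck 1, flow now 7.
Augment Res→J6→P1→Out: bottleneck 2, flow now 9.
Augment Res→J6→J3→Out: bottleneck 4, flow now 13.
Augment Res→J6→J2→J7→J3→Out: bottleneck 3, flow now 16. (uses reverse residual edge)
No augmenting path remains; maximum flow = 16.
By max-flow min-cut, the minimum cut capacity equals the max flow.
In the residual graph, reachable from Res: {Res, J7, J6, J2, P1}.
Min-cut edges: J7→J3 (4), J6→J3 (4), J2→Out (6), P1→Out (2); capacity 4 + 4 + 6 + 2 = 16.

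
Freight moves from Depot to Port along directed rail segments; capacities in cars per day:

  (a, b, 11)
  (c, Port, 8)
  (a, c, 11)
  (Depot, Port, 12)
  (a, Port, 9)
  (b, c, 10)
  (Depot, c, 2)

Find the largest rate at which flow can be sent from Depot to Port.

14

Augment Depot→Port: bottleneck 12, flow now 12.
Augment Depot→c→Port: bottleneck 2, flow now 14.
No augmenting path remains; maximum flow = 14.
In the residual graph, reachable from Depot: {Depot}.
Min-cut edges: Depot→c (2), Depot→Port (12); capacity 2 + 12 = 14.
This cut is saturated, so no flow can exceed 14.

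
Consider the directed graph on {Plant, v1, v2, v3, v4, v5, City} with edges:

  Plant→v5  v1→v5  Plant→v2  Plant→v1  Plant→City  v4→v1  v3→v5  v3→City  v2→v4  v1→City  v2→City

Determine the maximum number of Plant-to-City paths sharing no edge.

3

Assign every edge capacity 1; by Menger, the answer equals the max flow.
Path Plant→City (+1); total 1.
Path Plant→v1→City (+1); total 2.
Path Plant→v2→City (+1); total 3.
No residual Plant→City path; max flow = 3.
Certifying cut of size 3: {Plant→City, Plant→v1, Plant→v2}.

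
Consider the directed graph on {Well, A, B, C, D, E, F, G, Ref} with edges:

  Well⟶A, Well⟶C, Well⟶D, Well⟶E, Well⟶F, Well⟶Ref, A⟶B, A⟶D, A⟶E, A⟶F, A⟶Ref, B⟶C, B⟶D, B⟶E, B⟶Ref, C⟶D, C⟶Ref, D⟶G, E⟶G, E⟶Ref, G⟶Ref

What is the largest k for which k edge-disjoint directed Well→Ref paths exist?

5

Assign every edge capacity 1; by Menger, the answer equals the max flow.
Path Well→Ref (+1); total 1.
Path Well→A→Ref (+1); total 2.
Path Well→C→Ref (+1); total 3.
Path Well→E→Ref (+1); total 4.
Path Well→D→G→Ref (+1); total 5.
No residual Well→Ref path; max flow = 5.
Certifying cut of size 5: {Well→A, Well→C, Well→D, Well→E, Well→Ref}.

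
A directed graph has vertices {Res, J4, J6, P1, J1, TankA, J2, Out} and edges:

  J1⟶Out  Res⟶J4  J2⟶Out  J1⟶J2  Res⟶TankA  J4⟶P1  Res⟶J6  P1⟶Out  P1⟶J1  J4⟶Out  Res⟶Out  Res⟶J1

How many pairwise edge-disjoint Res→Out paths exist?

Assign every edge capacity 1; by Menger, the answer equals the max flow.
Path Res→Out (+1); total 1.
Path Res→J4→Out (+1); total 2.
Path Res→J1→Out (+1); total 3.
No residual Res→Out path; max flow = 3.
Certifying cut of size 3: {Res→J1, Res→J4, Res→Out}.

3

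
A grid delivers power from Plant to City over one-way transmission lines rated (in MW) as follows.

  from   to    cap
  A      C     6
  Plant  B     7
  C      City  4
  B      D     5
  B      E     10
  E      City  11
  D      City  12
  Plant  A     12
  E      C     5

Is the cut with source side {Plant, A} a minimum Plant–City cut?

No — its capacity is 13, but the minimum cut has capacity 11.

Given cut capacity: 7 + 6 = 13.
Augment Plant→A→C→City: bottleneck 4, flow now 4.
Augment Plant→B→D→City: bottleneck 5, flow now 9.
Augment Plant→B→E→City: bottleneck 2, flow now 11.
No augmenting path remains; maximum flow = 11.
In the residual graph, reachable from Plant: {Plant, A, C}.
Min-cut edges: Plant→B (7), C→City (4); capacity 7 + 4 = 11.
Cut capacity 13 exceeds the max flow 11, so it is not minimum.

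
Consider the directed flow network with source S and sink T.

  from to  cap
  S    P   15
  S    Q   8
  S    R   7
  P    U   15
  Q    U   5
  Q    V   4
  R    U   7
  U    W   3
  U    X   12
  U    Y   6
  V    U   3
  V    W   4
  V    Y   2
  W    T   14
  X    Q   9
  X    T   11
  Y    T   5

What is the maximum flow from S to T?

23

Augment S→P→U→W→T: bottleneck 3, flow now 3.
Augment S→P→U→X→T: bottleneck 11, flow now 14.
Augment S→P→U→Y→T: bottleneck 1, flow now 15.
Augment S→Q→U→Y→T: bottleneck 4, flow now 19.
Augment S→Q→V→W→T: bottleneck 4, flow now 23.
No augmenting path remains; maximum flow = 23.
In the residual graph, reachable from S: {S, P, Q, R, U, X, Y}.
Min-cut edges: Q→V (4), U→W (3), X→T (11), Y→T (5); capacity 4 + 3 + 11 + 5 = 23.
This cut is saturated, so no flow can exceed 23.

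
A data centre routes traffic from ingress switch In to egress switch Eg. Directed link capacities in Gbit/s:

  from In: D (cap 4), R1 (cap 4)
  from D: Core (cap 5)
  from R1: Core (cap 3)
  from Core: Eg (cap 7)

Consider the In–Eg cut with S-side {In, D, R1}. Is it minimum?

Given cut capacity: 5 + 3 = 8.
Augment In→D→Core→Eg: bottleneck 4, flow now 4.
Augment In→R1→Core→Eg: bottleneck 3, flow now 7.
No augmenting path remains; maximum flow = 7.
In the residual graph, reachable from In: {In, R1}.
Min-cut edges: In→D (4), R1→Core (3); capacity 4 + 3 = 7.
Cut capacity 8 exceeds the max flow 7, so it is not minimum.

No — its capacity is 8, but the minimum cut has capacity 7.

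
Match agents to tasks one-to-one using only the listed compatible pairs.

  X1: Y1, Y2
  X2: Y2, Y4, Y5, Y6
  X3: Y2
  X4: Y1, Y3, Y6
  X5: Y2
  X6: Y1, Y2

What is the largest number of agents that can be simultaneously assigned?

Unit-capacity flow: source→left, listed edges, right→sink; max matching = max flow.
Augmenting path X1→Y1 (+1); matched 1.
Augmenting path X2→Y2 (+1); matched 2.
Augmenting path X4→Y3 (+1); matched 3.
Augmenting path X3→Y2→X2→Y4 (+1); matched 4.
No augmenting path remains; maximum matching = 4.
König certificate: {X2, X4, Y1, Y2} is a vertex cover of size 4 (every listed pair touches it), so no matching can be larger.

4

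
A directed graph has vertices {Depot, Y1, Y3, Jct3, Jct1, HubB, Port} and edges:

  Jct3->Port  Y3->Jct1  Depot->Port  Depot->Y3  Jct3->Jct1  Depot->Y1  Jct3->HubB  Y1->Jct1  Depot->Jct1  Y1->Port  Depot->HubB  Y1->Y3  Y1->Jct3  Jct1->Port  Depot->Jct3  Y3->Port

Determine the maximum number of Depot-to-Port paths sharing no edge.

Assign every edge capacity 1; by Menger, the answer equals the max flow.
Path Depot→Port (+1); total 1.
Path Depot→Y1→Port (+1); total 2.
Path Depot→Y3→Port (+1); total 3.
Path Depot→Jct3→Port (+1); total 4.
Path Depot→Jct1→Port (+1); total 5.
No residual Depot→Port path; max flow = 5.
Certifying cut of size 5: {Depot→Jct1, Depot→Jct3, Depot→Port, Depot→Y1, Depot→Y3}.

5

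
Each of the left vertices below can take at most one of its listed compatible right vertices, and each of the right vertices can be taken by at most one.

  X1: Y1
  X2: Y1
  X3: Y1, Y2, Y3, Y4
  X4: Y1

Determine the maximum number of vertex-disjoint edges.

Unit-capacity flow: source→left, listed edges, right→sink; max matching = max flow.
Augmenting path X1→Y1 (+1); matched 1.
Augmenting path X3→Y2 (+1); matched 2.
No augmenting path remains; maximum matching = 2.
König certificate: {X3, Y1} is a vertex cover of size 2 (every listed pair touches it), so no matching can be larger.

2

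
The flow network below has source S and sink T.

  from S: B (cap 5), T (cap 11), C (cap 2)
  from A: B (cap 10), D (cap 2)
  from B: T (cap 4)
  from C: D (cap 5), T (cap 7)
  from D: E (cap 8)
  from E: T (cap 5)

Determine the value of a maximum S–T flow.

Augment S→T: bottleneck 11, flow now 11.
Augment S→B→T: bottleneck 4, flow now 15.
Augment S→C→T: bottleneck 2, flow now 17.
No augmenting path remains; maximum flow = 17.
In the residual graph, reachable from S: {S, B}.
Min-cut edges: S→C (2), S→T (11), B→T (4); capacity 2 + 11 + 4 = 17.
This cut is saturated, so no flow can exceed 17.

17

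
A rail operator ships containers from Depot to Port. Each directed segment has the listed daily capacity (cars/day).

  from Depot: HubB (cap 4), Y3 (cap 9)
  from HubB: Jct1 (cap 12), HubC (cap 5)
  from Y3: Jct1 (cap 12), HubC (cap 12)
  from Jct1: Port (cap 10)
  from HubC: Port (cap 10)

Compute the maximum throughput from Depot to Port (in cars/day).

13

Augment Depot→HubB→Jct1→Port: bottleneck 4, flow now 4.
Augment Depot→Y3→Jct1→Port: bottleneck 6, flow now 10.
Augment Depot→Y3→HubC→Port: bottleneck 3, flow now 13.
No augmenting path remains; maximum flow = 13.
In the residual graph, reachable from Depot: {Depot}.
Min-cut edges: Depot→HubB (4), Depot→Y3 (9); capacity 4 + 9 = 13.
This cut is saturated, so no flow can exceed 13.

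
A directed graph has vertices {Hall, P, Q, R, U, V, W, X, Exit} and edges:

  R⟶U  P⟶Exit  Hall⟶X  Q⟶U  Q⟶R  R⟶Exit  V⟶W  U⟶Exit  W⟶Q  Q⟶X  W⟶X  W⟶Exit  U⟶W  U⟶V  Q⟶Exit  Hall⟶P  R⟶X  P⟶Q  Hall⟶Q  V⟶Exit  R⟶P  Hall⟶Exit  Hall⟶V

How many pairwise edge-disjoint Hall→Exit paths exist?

Assign every edge capacity 1; by Menger, the answer equals the max flow.
Path Hall→Exit (+1); total 1.
Path Hall→P→Exit (+1); total 2.
Path Hall→Q→Exit (+1); total 3.
Path Hall→V→Exit (+1); total 4.
No residual Hall→Exit path; max flow = 4.
Certifying cut of size 4: {Hall→Exit, Hall→P, Hall→Q, Hall→V}.

4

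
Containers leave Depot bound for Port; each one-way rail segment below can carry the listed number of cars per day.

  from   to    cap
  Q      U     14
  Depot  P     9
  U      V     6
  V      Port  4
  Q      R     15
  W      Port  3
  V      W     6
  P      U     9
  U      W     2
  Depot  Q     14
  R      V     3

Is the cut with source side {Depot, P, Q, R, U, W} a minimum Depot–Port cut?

Given cut capacity: 3 + 6 + 3 = 12.
Augment Depot→P→U→V→Port: bottleneck 4, flow now 4.
Augment Depot→P→U→W→Port: bottleneck 2, flow now 6.
Augment Depot→P→U→V→W→Port: bottleneck 1, flow now 7.
No augmenting path remains; maximum flow = 7.
In the residual graph, reachable from Depot: {Depot, P, Q, R, U, V, W}.
Min-cut edges: V→Port (4), W→Port (3); capacity 4 + 3 = 7.
Cut capacity 12 exceeds the max flow 7, so it is not minimum.

No — its capacity is 12, but the minimum cut has capacity 7.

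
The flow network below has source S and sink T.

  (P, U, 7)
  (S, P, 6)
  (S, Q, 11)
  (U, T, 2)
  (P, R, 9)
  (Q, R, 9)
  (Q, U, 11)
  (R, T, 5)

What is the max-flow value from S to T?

7

Augment S→P→R→T: bottleneck 5, flow now 5.
Augment S→P→U→T: bottleneck 1, flow now 6.
Augment S→Q→U→T: bottleneck 1, flow now 7.
No augmenting path remains; maximum flow = 7.
In the residual graph, reachable from S: {S, P, Q, R, U}.
Min-cut edges: R→T (5), U→T (2); capacity 5 + 2 = 7.
This cut is saturated, so no flow can exceed 7.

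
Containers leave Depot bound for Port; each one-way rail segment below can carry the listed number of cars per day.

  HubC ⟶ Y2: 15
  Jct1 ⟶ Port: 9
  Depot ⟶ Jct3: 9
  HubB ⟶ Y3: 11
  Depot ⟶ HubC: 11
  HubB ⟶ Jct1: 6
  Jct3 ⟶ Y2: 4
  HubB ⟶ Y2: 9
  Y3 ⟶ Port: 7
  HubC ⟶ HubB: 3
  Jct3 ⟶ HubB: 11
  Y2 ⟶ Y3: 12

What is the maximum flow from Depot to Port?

13

Augment Depot→Jct3→HubB→Jct1→Port: bottleneck 6, flow now 6.
Augment Depot→Jct3→HubB→Y3→Port: bottleneck 3, flow now 9.
Augment Depot→HubC→HubB→Y3→Port: bottleneck 3, flow now 12.
Augment Depot→HubC→Y2→Y3→Port: bottleneck 1, flow now 13.
No augmenting path remains; maximum flow = 13.
In the residual graph, reachable from Depot: {Depot, Jct3, HubC, HubB, Y2, Y3}.
Min-cut edges: HubB→Jct1 (6), Y3→Port (7); capacity 6 + 7 = 13.
This cut is saturated, so no flow can exceed 13.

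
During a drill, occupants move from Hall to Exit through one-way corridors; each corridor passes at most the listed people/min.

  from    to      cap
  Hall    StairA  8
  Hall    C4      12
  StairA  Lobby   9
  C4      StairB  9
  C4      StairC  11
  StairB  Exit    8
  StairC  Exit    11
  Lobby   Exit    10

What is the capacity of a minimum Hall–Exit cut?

Augment Hall→StairA→Lobby→Exit: bottleneck 8, flow now 8.
Augment Hall→C4→StairB→Exit: bottleneck 8, flow now 16.
Augment Hall→C4→StairC→Exit: bottleneck 4, flow now 20.
No augmenting path remains; maximum flow = 20.
By max-flow min-cut, the minimum cut capacity equals the max flow.
In the residual graph, reachable from Hall: {Hall}.
Min-cut edges: Hall→StairA (8), Hall→C4 (12); capacity 8 + 12 = 20.

20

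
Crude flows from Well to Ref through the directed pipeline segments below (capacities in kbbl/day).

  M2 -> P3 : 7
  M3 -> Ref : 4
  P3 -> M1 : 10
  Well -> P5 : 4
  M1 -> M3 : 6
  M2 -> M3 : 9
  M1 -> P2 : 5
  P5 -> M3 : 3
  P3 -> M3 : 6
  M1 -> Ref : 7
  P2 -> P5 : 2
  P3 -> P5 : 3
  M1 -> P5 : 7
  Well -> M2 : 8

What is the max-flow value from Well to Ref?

Augment Well→M2→M3→Ref: bottleneck 4, flow now 4.
Augment Well→M2→P3→M1→Ref: bottleneck 4, flow now 8.
Augment Well→P5→M3→M2→P3→M1→Ref: bottleneck 3, flow now 11. (uses reverse residual edge)
No augmenting path remains; maximum flow = 11.
In the residual graph, reachable from Well: {Well, P5}.
Min-cut edges: Well→M2 (8), P5→M3 (3); capacity 8 + 3 = 11.
This cut is saturated, so no flow can exceed 11.

11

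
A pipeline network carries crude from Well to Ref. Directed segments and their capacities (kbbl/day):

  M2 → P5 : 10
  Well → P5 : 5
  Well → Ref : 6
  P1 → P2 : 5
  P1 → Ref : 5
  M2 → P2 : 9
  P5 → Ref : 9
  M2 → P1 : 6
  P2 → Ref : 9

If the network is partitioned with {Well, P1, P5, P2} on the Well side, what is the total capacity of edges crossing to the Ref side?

Edges leaving {Well, P1, P5, P2}: Well→Ref (6), P1→Ref (5), P5→Ref (9), P2→Ref (9).
Cut capacity = 6 + 5 + 9 + 9 = 29.

29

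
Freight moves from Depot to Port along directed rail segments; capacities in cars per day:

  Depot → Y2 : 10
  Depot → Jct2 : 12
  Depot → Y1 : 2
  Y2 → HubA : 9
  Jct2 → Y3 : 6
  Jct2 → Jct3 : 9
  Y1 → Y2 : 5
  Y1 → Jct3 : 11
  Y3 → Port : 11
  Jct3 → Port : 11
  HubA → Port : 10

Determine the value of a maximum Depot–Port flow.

Augment Depot→Y2→HubA→Port: bottleneck 9, flow now 9.
Augment Depot→Jct2→Y3→Port: bottleneck 6, flow now 15.
Augment Depot→Jct2→Jct3→Port: bottleneck 6, flow now 21.
Augment Depot→Y1→Jct3→Port: bottleneck 2, flow now 23.
No augmenting path remains; maximum flow = 23.
In the residual graph, reachable from Depot: {Depot, Y2}.
Min-cut edges: Depot→Jct2 (12), Depot→Y1 (2), Y2→HubA (9); capacity 12 + 2 + 9 = 23.
This cut is saturated, so no flow can exceed 23.

23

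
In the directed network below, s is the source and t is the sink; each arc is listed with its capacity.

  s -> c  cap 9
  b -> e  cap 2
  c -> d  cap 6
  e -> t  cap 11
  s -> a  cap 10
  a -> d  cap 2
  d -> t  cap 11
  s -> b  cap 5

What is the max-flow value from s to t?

10

Augment s→a→d→t: bottleneck 2, flow now 2.
Augment s→b→e→t: bottleneck 2, flow now 4.
Augment s→c→d→t: bottleneck 6, flow now 10.
No augmenting path remains; maximum flow = 10.
In the residual graph, reachable from s: {s, a, b, c}.
Min-cut edges: a→d (2), b→e (2), c→d (6); capacity 2 + 2 + 6 = 10.
This cut is saturated, so no flow can exceed 10.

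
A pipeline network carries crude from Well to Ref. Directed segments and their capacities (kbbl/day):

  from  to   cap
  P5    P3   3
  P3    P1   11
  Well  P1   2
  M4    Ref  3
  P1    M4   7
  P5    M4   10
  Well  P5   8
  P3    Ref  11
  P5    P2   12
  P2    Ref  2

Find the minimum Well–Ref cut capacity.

Augment Well→P1→M4→Ref: bottleneck 2, flow now 2.
Augment Well→P5→P3→Ref: bottleneck 3, flow now 5.
Augment Well→P5→M4→Ref: bottleneck 1, flow now 6.
Augment Well→P5→P2→Ref: bottleneck 2, flow now 8.
No augmenting path remains; maximum flow = 8.
By max-flow min-cut, the minimum cut capacity equals the max flow.
In the residual graph, reachable from Well: {Well, P1, P5, M4, P2}.
Min-cut edges: P5→P3 (3), M4→Ref (3), P2→Ref (2); capacity 3 + 3 + 2 = 8.

8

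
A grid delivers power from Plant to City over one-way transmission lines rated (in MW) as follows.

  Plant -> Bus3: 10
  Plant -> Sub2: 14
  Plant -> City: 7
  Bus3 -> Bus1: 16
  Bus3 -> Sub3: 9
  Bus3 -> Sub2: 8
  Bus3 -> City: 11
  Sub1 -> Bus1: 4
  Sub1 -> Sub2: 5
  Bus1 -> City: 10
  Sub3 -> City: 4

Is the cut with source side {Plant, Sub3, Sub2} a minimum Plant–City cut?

No — its capacity is 21, but the minimum cut has capacity 17.

Given cut capacity: 10 + 7 + 4 = 21.
Augment Plant→City: bottleneck 7, flow now 7.
Augment Plant→Bus3→City: bottleneck 10, flow now 17.
No augmenting path remains; maximum flow = 17.
In the residual graph, reachable from Plant: {Plant, Sub2}.
Min-cut edges: Plant→Bus3 (10), Plant→City (7); capacity 10 + 7 = 17.
Cut capacity 21 exceeds the max flow 17, so it is not minimum.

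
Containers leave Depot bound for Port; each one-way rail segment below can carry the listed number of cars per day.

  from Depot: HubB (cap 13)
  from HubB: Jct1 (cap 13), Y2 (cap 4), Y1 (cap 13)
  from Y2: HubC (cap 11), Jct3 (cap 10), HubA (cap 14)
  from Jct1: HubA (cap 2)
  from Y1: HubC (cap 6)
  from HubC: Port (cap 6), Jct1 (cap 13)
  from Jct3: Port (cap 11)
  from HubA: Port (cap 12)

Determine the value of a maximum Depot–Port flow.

Augment Depot→HubB→Y2→HubC→Port: bottleneck 4, flow now 4.
Augment Depot→HubB→Jct1→HubA→Port: bottleneck 2, flow now 6.
Augment Depot→HubB→Y1→HubC→Port: bottleneck 2, flow now 8.
Augment Depot→HubB→Y1→HubC→Y2→Jct3→Port: bottleneck 4, flow now 12. (uses reverse residual edge)
No augmenting path remains; maximum flow = 12.
In the residual graph, reachable from Depot: {Depot, HubB, Jct1, Y1}.
Min-cut edges: HubB→Y2 (4), Jct1→HubA (2), Y1→HubC (6); capacity 4 + 2 + 6 = 12.
This cut is saturated, so no flow can exceed 12.

12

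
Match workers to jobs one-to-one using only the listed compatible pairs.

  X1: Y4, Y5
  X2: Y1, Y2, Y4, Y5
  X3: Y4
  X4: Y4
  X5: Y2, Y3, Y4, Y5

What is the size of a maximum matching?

4

Unit-capacity flow: source→left, listed edges, right→sink; max matching = max flow.
Augmenting path X1→Y4 (+1); matched 1.
Augmenting path X2→Y1 (+1); matched 2.
Augmenting path X5→Y2 (+1); matched 3.
Augmenting path X3→Y4→X1→Y5 (+1); matched 4.
No augmenting path remains; maximum matching = 4.
König certificate: {X1, X2, X5, Y4} is a vertex cover of size 4 (every listed pair touches it), so no matching can be larger.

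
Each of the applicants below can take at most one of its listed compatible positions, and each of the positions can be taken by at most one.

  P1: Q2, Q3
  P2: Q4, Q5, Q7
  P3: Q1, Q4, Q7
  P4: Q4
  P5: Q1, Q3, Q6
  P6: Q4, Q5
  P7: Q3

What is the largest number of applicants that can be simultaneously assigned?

Unit-capacity flow: source→left, listed edges, right→sink; max matching = max flow.
Augmenting path P1→Q2 (+1); matched 1.
Augmenting path P2→Q4 (+1); matched 2.
Augmenting path P3→Q1 (+1); matched 3.
Augmenting path P5→Q3 (+1); matched 4.
Augmenting path P6→Q5 (+1); matched 5.
Augmenting path P4→Q4→P2→Q7 (+1); matched 6.
Augmenting path P7→Q3→P5→Q6 (+1); matched 7.
No augmenting path remains; maximum matching = 7.
König certificate: {P1, P2, P3, P4, P5, P6, P7} is a vertex cover of size 7 (every listed pair touches it), so no matching can be larger.

7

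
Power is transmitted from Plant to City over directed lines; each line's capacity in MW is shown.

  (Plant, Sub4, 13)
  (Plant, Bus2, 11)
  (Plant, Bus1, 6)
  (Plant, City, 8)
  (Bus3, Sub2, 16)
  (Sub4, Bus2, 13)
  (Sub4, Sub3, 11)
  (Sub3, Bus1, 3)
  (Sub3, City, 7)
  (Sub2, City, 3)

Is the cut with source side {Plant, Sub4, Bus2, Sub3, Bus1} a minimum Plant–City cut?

Given cut capacity: 8 + 7 = 15.
Augment Plant→City: bottleneck 8, flow now 8.
Augment Plant→Sub4→Sub3→City: bottleneck 7, flow now 15.
No augmenting path remains; maximum flow = 15.
Cut capacity 15 equals the max flow, so it is a minimum cut.

Yes — it is a minimum cut (capacity 15).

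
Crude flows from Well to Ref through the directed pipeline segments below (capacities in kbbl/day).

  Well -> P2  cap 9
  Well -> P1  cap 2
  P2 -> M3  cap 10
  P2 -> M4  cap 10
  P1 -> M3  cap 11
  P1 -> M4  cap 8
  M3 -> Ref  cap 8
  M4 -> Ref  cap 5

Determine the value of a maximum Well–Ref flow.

Augment Well→P2→M3→Ref: bottleneck 8, flow now 8.
Augment Well→P2→M4→Ref: bottleneck 1, flow now 9.
Augment Well→P1→M4→Ref: bottleneck 2, flow now 11.
No augmenting path remains; maximum flow = 11.
In the residual graph, reachable from Well: {Well}.
Min-cut edges: Well→P2 (9), Well→P1 (2); capacity 9 + 2 = 11.
This cut is saturated, so no flow can exceed 11.

11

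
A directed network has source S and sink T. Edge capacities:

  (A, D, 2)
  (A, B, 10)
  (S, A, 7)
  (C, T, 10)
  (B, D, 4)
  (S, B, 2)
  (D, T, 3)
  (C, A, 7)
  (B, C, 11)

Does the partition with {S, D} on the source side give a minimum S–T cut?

No — its capacity is 12, but the minimum cut has capacity 9.

Given cut capacity: 7 + 2 + 3 = 12.
Augment S→A→D→T: bottleneck 2, flow now 2.
Augment S→B→C→T: bottleneck 2, flow now 4.
Augment S→A→B→C→T: bottleneck 5, flow now 9.
No augmenting path remains; maximum flow = 9.
In the residual graph, reachable from S: {S}.
Min-cut edges: S→A (7), S→B (2); capacity 7 + 2 = 9.
Cut capacity 12 exceeds the max flow 9, so it is not minimum.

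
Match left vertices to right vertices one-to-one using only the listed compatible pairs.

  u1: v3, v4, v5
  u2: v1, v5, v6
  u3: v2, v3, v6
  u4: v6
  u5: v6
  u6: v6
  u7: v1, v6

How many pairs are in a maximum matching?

Unit-capacity flow: source→left, listed edges, right→sink; max matching = max flow.
Augmenting path u1→v3 (+1); matched 1.
Augmenting path u2→v1 (+1); matched 2.
Augmenting path u3→v2 (+1); matched 3.
Augmenting path u4→v6 (+1); matched 4.
Augmenting path u7→v1→u2→v5 (+1); matched 5.
No augmenting path remains; maximum matching = 5.
König certificate: {u1, u2, u3, u7, v6} is a vertex cover of size 5 (every listed pair touches it), so no matching can be larger.

5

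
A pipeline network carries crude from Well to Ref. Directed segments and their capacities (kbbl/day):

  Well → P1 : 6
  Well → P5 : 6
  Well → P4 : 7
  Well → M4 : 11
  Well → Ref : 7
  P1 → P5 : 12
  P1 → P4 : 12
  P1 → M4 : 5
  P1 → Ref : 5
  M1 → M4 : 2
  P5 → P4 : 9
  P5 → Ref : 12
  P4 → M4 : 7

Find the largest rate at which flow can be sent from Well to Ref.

Augment Well→Ref: bottleneck 7, flow now 7.
Augment Well→P1→Ref: bottleneck 5, flow now 12.
Augment Well→P5→Ref: bottleneck 6, flow now 18.
Augment Well→P1→P5→Ref: bottleneck 1, flow now 19.
No augmenting path remains; maximum flow = 19.
In the residual graph, reachable from Well: {Well, P4, M4}.
Min-cut edges: Well→P1 (6), Well→P5 (6), Well→Ref (7); capacity 6 + 6 + 7 = 19.
This cut is saturated, so no flow can exceed 19.

19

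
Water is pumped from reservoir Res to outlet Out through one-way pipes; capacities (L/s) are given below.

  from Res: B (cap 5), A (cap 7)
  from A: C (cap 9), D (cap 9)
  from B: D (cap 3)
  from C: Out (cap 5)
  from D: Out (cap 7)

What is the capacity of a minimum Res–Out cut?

10

Augment Res→A→C→Out: bottleneck 5, flow now 5.
Augment Res→A→D→Out: bottleneck 2, flow now 7.
Augment Res→B→D→Out: bottleneck 3, flow now 10.
No augmenting path remains; maximum flow = 10.
By max-flow min-cut, the minimum cut capacity equals the max flow.
In the residual graph, reachable from Res: {Res, B}.
Min-cut edges: Res→A (7), B→D (3); capacity 7 + 3 = 10.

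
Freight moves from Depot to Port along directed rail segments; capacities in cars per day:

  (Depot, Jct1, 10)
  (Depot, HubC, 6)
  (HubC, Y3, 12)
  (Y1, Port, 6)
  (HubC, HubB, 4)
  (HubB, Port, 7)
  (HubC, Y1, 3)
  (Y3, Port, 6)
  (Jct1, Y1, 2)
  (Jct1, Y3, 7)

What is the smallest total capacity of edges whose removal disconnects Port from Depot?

14

Augment Depot→Jct1→Y1→Port: bottleneck 2, flow now 2.
Augment Depot→Jct1→Y3→Port: bottleneck 6, flow now 8.
Augment Depot→HubC→Y1→Port: bottleneck 3, flow now 11.
Augment Depot→HubC→HubB→Port: bottleneck 3, flow now 14.
No augmenting path remains; maximum flow = 14.
By max-flow min-cut, the minimum cut capacity equals the max flow.
In the residual graph, reachable from Depot: {Depot, Jct1, Y3}.
Min-cut edges: Depot→HubC (6), Jct1→Y1 (2), Y3→Port (6); capacity 6 + 2 + 6 = 14.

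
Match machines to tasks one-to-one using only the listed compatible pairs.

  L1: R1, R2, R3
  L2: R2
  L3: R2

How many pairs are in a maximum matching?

2

Unit-capacity flow: source→left, listed edges, right→sink; max matching = max flow.
Augmenting path L1→R1 (+1); matched 1.
Augmenting path L2→R2 (+1); matched 2.
No augmenting path remains; maximum matching = 2.
König certificate: {L1, R2} is a vertex cover of size 2 (every listed pair touches it), so no matching can be larger.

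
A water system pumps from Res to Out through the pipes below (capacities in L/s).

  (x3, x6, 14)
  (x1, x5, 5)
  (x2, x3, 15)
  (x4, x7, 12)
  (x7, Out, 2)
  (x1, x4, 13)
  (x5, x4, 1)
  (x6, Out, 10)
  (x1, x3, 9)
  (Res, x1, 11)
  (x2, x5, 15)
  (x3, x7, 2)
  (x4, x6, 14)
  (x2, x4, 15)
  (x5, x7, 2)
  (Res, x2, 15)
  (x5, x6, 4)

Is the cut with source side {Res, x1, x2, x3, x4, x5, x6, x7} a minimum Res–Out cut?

Given cut capacity: 10 + 2 = 12.
Augment Res→x1→x3→x6→Out: bottleneck 9, flow now 9.
Augment Res→x1→x4→x6→Out: bottleneck 1, flow now 10.
Augment Res→x1→x4→x7→Out: bottleneck 1, flow now 11.
Augment Res→x2→x3→x7→Out: bottleneck 1, flow now 12.
No augmenting path remains; maximum flow = 12.
Cut capacity 12 equals the max flow, so it is a minimum cut.

Yes — it is a minimum cut (capacity 12).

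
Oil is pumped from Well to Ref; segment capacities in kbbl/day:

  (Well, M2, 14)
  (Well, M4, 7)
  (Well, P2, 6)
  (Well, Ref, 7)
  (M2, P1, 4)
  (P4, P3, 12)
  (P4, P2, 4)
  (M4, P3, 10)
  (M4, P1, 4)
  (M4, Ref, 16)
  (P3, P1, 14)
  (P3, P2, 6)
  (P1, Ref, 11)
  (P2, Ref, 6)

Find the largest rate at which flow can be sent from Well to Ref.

24

Augment Well→Ref: bottleneck 7, flow now 7.
Augment Well→M4→Ref: bottleneck 7, flow now 14.
Augment Well→P2→Ref: bottleneck 6, flow now 20.
Augment Well→M2→P1→Ref: bottleneck 4, flow now 24.
No augmenting path remains; maximum flow = 24.
In the residual graph, reachable from Well: {Well, M2}.
Min-cut edges: Well→M4 (7), Well→P2 (6), Well→Ref (7), M2→P1 (4); capacity 7 + 6 + 7 + 4 = 24.
This cut is saturated, so no flow can exceed 24.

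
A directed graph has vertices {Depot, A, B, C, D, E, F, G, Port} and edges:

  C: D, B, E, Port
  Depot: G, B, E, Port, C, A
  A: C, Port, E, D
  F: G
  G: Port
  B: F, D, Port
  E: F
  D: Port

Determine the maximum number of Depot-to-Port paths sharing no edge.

5

Assign every edge capacity 1; by Menger, the answer equals the max flow.
Path Depot→Port (+1); total 1.
Path Depot→A→Port (+1); total 2.
Path Depot→B→Port (+1); total 3.
Path Depot→C→Port (+1); total 4.
Path Depot→G→Port (+1); total 5.
No residual Depot→Port path; max flow = 5.
Certifying cut of size 5: {Depot→A, Depot→B, Depot→C, Depot→Port, G→Port}.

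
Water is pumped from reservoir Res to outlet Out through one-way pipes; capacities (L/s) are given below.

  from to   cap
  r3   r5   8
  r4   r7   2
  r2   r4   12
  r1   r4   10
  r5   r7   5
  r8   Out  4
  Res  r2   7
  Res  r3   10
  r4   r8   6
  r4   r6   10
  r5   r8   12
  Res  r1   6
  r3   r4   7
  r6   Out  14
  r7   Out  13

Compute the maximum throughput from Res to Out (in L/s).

21

Augment Res→r1→r4→r6→Out: bottleneck 6, flow now 6.
Augment Res→r2→r4→r6→Out: bottleneck 4, flow now 10.
Augment Res→r2→r4→r7→Out: bottleneck 2, flow now 12.
Augment Res→r2→r4→r8→Out: bottleneck 1, flow now 13.
Augment Res→r3→r4→r8→Out: bottleneck 3, flow now 16.
Augment Res→r3→r5→r7→Out: bottleneck 5, flow now 21.
No augmenting path remains; maximum flow = 21.
In the residual graph, reachable from Res: {Res, r1, r2, r3, r4, r5, r8}.
Min-cut edges: r4→r6 (10), r4→r7 (2), r5→r7 (5), r8→Out (4); capacity 10 + 2 + 5 + 4 = 21.
This cut is saturated, so no flow can exceed 21.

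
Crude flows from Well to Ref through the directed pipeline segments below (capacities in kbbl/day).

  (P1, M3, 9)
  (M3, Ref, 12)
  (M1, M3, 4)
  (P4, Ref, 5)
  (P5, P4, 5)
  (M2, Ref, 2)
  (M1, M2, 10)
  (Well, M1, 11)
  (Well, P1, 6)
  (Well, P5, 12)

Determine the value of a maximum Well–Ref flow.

Augment Well→M1→M3→Ref: bottleneck 4, flow now 4.
Augment Well→M1→M2→Ref: bottleneck 2, flow now 6.
Augment Well→P5→P4→Ref: bottleneck 5, flow now 11.
Augment Well→P1→M3→Ref: bottleneck 6, flow now 17.
No augmenting path remains; maximum flow = 17.
In the residual graph, reachable from Well: {Well, M1, P5, M2}.
Min-cut edges: Well→P1 (6), M1→M3 (4), P5→P4 (5), M2→Ref (2); capacity 6 + 4 + 5 + 2 = 17.
This cut is saturated, so no flow can exceed 17.

17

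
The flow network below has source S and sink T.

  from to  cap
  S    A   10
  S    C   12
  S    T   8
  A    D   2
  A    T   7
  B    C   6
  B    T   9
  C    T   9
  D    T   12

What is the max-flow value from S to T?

Augment S→T: bottleneck 8, flow now 8.
Augment S→A→T: bottleneck 7, flow now 15.
Augment S→C→T: bottleneck 9, flow now 24.
Augment S→A→D→T: bottleneck 2, flow now 26.
No augmenting path remains; maximum flow = 26.
In the residual graph, reachable from S: {S, A, C}.
Min-cut edges: S→T (8), A→D (2), A→T (7), C→T (9); capacity 8 + 2 + 7 + 9 = 26.
This cut is saturated, so no flow can exceed 26.

26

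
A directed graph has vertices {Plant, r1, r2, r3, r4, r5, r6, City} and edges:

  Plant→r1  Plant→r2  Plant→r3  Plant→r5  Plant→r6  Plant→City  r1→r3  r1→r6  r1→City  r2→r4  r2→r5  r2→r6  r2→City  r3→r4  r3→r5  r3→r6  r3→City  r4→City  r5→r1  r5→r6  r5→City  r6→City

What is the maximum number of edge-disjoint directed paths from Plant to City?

Assign every edge capacity 1; by Menger, the answer equals the max flow.
Path Plant→City (+1); total 1.
Path Plant→r1→City (+1); total 2.
Path Plant→r2→City (+1); total 3.
Path Plant→r3→City (+1); total 4.
Path Plant→r5→City (+1); total 5.
Path Plant→r6→City (+1); total 6.
No residual Plant→City path; max flow = 6.
Certifying cut of size 6: {Plant→City, Plant→r1, Plant→r2, Plant→r3, Plant→r5, Plant→r6}.

6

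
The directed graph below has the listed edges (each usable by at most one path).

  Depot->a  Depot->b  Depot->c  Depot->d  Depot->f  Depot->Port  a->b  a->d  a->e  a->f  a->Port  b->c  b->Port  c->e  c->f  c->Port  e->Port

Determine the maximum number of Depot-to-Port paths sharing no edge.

Assign every edge capacity 1; by Menger, the answer equals the max flow.
Path Depot→Port (+1); total 1.
Path Depot→a→Port (+1); total 2.
Path Depot→b→Port (+1); total 3.
Path Depot→c→Port (+1); total 4.
No residual Depot→Port path; max flow = 4.
Certifying cut of size 4: {Depot→Port, Depot→a, Depot→b, Depot→c}.

4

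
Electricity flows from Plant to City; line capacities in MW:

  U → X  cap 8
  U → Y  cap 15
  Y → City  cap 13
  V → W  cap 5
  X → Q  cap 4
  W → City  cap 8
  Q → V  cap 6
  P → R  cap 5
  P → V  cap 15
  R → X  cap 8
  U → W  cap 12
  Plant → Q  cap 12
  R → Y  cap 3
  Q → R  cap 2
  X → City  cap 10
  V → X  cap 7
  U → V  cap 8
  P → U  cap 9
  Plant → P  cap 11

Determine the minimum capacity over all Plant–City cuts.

Augment Plant→P→R→X→City: bottleneck 5, flow now 5.
Augment Plant→P→U→W→City: bottleneck 6, flow now 11.
Augment Plant→Q→R→X→City: bottleneck 2, flow now 13.
Augment Plant→Q→V→W→City: bottleneck 2, flow now 15.
Augment Plant→Q→V→X→City: bottleneck 3, flow now 18.
Augment Plant→Q→V→W→U→Y→City: bottleneck 1, flow now 19. (uses reverse residual edge)
No augmenting path remains; maximum flow = 19.
By max-flow min-cut, the minimum cut capacity equals the max flow.
In the residual graph, reachable from Plant: {Plant, Q}.
Min-cut edges: Plant→P (11), Q→R (2), Q→V (6); capacity 11 + 2 + 6 = 19.

19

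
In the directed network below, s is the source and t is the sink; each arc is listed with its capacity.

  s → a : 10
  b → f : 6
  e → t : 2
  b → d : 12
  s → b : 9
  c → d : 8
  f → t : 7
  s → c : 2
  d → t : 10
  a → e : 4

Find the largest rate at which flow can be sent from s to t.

13

Augment s→a→e→t: bottleneck 2, flow now 2.
Augment s→b→d→t: bottleneck 9, flow now 11.
Augment s→c→d→t: bottleneck 1, flow now 12.
Augment s→c→d→b→f→t: bottleneck 1, flow now 13. (uses reverse residual edge)
No augmenting path remains; maximum flow = 13.
In the residual graph, reachable from s: {s, a, e}.
Min-cut edges: s→b (9), s→c (2), e→t (2); capacity 9 + 2 + 2 = 13.
This cut is saturated, so no flow can exceed 13.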